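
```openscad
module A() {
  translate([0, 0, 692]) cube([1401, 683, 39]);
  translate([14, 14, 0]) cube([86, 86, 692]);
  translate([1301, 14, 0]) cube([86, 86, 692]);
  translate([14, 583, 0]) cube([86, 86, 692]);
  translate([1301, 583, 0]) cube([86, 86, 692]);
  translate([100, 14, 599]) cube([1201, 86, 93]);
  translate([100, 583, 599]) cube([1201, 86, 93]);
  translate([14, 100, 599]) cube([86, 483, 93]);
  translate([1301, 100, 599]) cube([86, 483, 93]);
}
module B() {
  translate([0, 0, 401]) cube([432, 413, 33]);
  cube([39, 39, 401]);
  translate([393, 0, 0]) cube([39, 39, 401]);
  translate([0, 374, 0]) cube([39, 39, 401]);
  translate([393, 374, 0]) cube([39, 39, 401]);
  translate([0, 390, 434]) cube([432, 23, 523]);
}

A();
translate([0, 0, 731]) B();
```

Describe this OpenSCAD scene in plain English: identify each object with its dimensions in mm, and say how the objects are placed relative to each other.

A is a table with a 1401×683 mm rectangular top, 39 mm thick, top surface at z = 731 mm, supported by four 86×86 mm square legs, each inset 14 mm from the nearest pair of top edges, running from the floor. Four apron rails, 86 mm thick and 93 mm tall, run between adjacent legs with their top edges flush with the underside of the top and their outer faces flush with the legs' outer faces.

B is a chair. The seat is a 432×413×33 mm slab with its top at z = 434 mm, on four 39×39 mm corner legs (flush with the seat edges, standing on z = 0). A flat backrest 23 mm thick, 523 mm tall, spans the full seat width and rises from the seat top along its +y edge, rear face flush with the rear of the seat.

The chair is on top of the table.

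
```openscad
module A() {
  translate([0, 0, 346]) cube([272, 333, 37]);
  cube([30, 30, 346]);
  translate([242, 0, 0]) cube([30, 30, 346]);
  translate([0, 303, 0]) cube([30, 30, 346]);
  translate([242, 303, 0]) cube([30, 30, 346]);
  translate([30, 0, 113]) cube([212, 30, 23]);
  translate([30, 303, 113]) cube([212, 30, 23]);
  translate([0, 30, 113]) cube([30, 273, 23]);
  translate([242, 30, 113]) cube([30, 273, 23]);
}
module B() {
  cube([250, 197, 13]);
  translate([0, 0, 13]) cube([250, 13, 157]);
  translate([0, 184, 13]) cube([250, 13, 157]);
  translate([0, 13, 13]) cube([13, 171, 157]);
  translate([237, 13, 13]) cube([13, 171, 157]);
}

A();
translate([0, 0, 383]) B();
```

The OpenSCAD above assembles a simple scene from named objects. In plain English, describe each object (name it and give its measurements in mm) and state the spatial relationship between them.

A is a four-legged stool. The seat is a 272×333×37 mm slab whose top surface is at z = 383 mm; four square legs, each 30×30 mm in cross-section, run from the floor (z = 0) to the underside of the seat, each flush with a corner of the seat. Four stretchers, 30 mm wide and 23 mm tall, connect adjacent legs with their undersides at z = 113 mm, each running between the inner faces of the legs it joins and aligned with the legs' outer faces on the other axis.

B is an open-topped rectangular box: outside dimensions 250×197×170 mm, with a uniform wall and base thickness of 13 mm. The base is a full 250×197 slab on the floor; four walls sit on top of the base. The front and back walls (the −y and +y sides) span the full width; the two side walls fit between them.

The open box is on top of the stool.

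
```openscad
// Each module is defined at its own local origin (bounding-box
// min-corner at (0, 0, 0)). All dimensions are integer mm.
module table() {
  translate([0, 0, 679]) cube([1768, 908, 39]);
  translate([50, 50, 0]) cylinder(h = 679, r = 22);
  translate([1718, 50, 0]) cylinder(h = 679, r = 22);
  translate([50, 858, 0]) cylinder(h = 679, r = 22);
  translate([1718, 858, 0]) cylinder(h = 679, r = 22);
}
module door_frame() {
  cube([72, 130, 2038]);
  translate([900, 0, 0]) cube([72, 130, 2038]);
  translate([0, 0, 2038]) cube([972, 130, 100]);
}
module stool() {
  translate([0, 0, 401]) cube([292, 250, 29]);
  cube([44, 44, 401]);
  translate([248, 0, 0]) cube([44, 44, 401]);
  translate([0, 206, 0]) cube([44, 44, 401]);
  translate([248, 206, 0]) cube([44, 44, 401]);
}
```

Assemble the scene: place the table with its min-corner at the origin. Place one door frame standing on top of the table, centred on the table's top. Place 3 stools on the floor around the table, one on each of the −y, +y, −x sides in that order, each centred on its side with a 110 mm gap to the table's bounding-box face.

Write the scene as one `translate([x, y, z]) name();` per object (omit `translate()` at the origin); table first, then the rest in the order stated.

table();
translate([398, 389, 718]) door_frame();
translate([738, -360, 0]) stool();
translate([738, 1018, 0]) stool();
translate([-402, 329, 0]) stool();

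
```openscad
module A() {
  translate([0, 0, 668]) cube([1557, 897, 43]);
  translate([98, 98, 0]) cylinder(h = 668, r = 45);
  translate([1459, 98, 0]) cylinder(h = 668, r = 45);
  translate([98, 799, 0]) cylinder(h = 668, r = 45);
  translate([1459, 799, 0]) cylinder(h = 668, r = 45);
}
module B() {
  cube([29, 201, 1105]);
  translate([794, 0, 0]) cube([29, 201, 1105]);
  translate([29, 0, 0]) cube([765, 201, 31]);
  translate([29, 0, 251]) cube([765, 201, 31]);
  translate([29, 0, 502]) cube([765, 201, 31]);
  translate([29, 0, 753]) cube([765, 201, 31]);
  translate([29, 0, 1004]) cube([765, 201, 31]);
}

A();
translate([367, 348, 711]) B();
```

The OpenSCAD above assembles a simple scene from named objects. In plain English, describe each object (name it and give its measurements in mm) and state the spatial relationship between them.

A is a table: top 1557 mm (x) × 897 mm (y), 43 mm thick, upper face at z = 711 mm, on four round legs of 90 mm diameter, each leg's bounding box inset 53 mm from the nearest pair of top edges, running from z = 0 to the bottom of the top.

B is a bookshelf 823 mm wide overall, 201 mm deep and 1105 mm tall. The two sides are 29 mm thick vertical panels. 5 horizontal shelves of 31 mm thickness span between the inner faces of the sides; the lowest shelf sits on the floor and shelves are stacked with a clear vertical gap of 220 mm between each pair.

The bookshelf is on top of the table, centred.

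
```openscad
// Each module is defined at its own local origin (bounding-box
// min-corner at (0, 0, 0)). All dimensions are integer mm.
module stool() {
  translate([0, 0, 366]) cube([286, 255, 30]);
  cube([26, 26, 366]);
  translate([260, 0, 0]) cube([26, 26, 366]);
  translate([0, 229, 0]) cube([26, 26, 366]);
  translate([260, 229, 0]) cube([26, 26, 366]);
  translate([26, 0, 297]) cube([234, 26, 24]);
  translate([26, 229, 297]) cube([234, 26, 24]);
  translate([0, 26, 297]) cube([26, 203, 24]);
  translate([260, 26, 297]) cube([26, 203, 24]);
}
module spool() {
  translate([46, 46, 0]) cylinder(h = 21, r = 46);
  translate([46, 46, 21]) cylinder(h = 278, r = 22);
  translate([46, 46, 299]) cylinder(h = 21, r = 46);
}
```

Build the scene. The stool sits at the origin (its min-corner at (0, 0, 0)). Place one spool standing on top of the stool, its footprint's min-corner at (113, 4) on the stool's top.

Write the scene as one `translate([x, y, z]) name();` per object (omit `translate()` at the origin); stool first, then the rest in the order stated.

stool();
translate([113, 4, 396]) spool();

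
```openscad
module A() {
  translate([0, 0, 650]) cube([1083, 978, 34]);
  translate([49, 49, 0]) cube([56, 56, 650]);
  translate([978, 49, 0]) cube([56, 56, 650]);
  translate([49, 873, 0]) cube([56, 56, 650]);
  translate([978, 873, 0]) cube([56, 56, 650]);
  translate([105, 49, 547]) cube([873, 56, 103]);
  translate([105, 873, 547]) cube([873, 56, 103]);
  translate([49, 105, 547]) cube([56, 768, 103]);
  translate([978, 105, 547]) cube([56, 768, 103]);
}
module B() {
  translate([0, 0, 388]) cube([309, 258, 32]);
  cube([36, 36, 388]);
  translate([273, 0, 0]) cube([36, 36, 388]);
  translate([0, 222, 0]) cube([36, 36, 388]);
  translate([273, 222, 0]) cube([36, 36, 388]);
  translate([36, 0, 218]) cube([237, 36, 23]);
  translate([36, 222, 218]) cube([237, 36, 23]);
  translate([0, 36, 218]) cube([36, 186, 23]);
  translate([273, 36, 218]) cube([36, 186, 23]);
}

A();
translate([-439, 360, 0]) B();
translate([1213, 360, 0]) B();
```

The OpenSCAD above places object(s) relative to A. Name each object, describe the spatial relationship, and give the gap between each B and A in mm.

Each stool's nearest face is 130 mm from the table's bounding box.

A is a table. B is a stool. Two stools sit around the table at the −x, +x sides. The gap between each stool and the table is 130 mm.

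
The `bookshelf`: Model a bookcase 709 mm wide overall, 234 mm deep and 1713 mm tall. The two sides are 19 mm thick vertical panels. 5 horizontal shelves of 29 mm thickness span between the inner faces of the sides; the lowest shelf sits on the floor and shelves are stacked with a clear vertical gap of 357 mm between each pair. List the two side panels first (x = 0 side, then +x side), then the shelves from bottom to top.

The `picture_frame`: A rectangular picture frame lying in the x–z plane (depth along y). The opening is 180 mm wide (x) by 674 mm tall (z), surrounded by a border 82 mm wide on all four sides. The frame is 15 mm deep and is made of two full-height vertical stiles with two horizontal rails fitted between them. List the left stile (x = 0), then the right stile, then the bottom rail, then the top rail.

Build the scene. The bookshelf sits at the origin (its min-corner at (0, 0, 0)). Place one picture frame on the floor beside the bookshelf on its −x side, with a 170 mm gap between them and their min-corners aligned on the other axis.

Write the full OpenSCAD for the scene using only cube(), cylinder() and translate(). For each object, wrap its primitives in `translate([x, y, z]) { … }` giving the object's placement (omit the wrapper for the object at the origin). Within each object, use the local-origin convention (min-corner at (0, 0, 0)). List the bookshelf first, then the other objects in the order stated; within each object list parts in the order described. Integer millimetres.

cube([19, 234, 1713]);
translate([690, 0, 0]) cube([19, 234, 1713]);
translate([19, 0, 0]) cube([671, 234, 29]);
translate([19, 0, 386]) cube([671, 234, 29]);
translate([19, 0, 772]) cube([671, 234, 29]);
translate([19, 0, 1158]) cube([671, 234, 29]);
translate([19, 0, 1544]) cube([671, 234, 29]);
translate([-514, 0, 0]) {
  cube([82, 15, 838]);
  translate([262, 0, 0]) cube([82, 15, 838]);
  translate([82, 0, 0]) cube([180, 15, 82]);
  translate([82, 0, 756]) cube([180, 15, 82]);
}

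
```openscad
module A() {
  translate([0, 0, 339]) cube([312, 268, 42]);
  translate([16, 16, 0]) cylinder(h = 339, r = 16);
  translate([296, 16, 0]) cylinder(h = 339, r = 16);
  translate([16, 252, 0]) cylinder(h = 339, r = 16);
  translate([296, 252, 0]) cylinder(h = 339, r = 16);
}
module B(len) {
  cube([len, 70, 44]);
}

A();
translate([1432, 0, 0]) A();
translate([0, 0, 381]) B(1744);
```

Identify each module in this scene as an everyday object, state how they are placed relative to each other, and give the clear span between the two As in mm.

Second stool starts at x = 1432; first ends at x = 312; clear span = 1432 − 312 = 1120 mm.

A is a stool. B is a beam. A beam spans the tops of two stools. The clear span between the two stools is 1120 mm.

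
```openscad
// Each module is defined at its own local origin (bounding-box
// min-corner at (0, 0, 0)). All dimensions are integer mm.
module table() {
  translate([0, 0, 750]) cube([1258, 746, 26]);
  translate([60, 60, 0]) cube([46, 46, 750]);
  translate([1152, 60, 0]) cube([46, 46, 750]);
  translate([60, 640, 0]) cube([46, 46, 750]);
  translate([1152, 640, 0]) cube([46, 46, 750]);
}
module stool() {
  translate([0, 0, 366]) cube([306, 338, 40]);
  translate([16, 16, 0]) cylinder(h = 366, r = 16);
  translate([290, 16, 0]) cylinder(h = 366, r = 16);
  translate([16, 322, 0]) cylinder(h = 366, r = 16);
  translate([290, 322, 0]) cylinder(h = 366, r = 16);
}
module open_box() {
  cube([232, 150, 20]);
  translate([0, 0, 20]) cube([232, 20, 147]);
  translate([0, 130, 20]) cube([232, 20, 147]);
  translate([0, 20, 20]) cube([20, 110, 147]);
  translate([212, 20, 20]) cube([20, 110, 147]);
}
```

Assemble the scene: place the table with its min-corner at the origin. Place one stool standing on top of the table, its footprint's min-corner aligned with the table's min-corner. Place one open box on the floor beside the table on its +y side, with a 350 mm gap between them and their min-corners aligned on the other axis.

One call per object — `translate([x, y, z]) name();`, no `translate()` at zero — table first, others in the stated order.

table();
translate([0, 0, 776]) stool();
translate([0, 1096, 0]) open_box();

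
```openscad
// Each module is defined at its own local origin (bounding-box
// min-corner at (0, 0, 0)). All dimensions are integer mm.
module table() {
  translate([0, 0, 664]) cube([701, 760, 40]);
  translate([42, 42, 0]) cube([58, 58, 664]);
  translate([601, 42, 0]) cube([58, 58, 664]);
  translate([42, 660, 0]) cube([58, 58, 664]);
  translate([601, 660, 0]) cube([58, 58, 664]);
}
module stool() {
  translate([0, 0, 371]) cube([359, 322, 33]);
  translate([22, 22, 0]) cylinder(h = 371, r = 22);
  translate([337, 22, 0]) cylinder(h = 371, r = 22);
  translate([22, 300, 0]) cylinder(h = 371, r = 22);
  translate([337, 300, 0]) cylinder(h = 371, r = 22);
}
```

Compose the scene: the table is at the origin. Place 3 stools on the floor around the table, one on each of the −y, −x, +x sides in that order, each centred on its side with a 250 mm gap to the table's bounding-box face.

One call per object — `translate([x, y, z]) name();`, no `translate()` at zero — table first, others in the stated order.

table();
translate([171, -572, 0]) stool();
translate([-609, 219, 0]) stool();
translate([951, 219, 0]) stool();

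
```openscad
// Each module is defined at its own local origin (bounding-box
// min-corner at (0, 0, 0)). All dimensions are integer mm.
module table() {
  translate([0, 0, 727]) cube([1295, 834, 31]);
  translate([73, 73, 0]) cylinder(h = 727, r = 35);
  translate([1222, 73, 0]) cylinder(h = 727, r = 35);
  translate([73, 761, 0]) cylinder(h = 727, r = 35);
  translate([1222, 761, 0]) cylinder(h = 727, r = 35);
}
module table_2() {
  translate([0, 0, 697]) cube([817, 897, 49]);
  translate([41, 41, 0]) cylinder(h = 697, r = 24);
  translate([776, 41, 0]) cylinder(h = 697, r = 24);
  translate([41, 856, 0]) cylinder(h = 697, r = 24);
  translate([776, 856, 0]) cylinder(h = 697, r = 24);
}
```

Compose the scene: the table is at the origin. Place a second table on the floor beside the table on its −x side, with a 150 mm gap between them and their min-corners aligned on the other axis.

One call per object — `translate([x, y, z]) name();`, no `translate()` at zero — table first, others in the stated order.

table();
translate([-967, 0, 0]) table_2();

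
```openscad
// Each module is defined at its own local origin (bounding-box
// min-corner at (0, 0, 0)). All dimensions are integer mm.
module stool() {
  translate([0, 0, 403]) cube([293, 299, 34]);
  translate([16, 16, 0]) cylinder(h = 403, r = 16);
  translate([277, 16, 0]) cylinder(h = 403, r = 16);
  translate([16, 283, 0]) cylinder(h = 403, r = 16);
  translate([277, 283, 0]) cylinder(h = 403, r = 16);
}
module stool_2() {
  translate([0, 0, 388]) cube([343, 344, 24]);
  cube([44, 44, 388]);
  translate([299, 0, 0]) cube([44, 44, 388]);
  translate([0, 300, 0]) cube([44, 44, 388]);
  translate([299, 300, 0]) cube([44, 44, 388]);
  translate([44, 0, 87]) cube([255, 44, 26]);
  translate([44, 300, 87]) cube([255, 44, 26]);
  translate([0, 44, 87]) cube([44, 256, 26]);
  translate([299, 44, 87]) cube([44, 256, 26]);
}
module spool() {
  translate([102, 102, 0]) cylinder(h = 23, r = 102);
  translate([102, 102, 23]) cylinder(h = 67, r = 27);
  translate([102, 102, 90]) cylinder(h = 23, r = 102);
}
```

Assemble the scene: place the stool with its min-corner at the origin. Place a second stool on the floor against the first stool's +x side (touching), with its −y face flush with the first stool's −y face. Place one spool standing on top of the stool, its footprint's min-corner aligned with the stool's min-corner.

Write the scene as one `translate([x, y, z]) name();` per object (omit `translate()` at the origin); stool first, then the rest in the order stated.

stool();
translate([293, 0, 0]) stool_2();
translate([0, 0, 437]) spool();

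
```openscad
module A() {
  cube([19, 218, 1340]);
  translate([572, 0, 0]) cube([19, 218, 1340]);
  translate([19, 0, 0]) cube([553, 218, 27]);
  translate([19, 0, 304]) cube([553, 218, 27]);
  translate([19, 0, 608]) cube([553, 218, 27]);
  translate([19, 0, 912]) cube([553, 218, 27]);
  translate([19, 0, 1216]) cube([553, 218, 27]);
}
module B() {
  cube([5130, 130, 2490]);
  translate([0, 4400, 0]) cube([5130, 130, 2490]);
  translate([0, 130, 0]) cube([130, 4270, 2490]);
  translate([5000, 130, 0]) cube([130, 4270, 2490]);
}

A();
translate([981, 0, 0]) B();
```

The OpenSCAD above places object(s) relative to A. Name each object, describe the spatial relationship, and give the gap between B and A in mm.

A is a bookshelf. B is a house frame. The house frame is on the floor beside the bookshelf on its +x side. The gap between the house frame and the bookshelf is 390 mm.

The house frame's nearest face is 390 mm from the bookshelf's +x face.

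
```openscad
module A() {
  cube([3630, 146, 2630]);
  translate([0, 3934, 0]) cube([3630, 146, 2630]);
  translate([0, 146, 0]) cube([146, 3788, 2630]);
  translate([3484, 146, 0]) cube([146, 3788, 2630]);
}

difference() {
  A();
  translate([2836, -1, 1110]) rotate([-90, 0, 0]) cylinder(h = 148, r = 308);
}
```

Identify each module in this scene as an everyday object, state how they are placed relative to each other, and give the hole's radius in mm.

A is a house frame. The house frame has a circular hole through its front wall. The hole's radius is 308 mm.

The subtracted cylinder has r = 308 mm.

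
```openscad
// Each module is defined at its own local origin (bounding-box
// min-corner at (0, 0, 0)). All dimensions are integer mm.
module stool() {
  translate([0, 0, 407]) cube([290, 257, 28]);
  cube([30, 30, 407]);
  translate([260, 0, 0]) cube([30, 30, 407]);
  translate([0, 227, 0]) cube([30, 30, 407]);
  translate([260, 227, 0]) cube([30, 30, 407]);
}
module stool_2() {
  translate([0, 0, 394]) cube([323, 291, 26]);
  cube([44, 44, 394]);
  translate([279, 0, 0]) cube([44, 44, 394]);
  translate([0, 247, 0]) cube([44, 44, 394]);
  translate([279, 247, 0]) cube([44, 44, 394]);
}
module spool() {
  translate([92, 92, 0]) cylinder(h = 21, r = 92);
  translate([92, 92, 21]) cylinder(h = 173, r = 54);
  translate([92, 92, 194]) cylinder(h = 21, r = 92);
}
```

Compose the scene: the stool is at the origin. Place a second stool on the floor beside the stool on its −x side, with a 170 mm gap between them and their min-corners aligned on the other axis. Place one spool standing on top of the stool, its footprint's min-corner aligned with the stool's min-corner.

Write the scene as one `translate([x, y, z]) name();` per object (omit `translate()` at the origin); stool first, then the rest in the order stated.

stool();
translate([-493, 0, 0]) stool_2();
translate([0, 0, 435]) spool();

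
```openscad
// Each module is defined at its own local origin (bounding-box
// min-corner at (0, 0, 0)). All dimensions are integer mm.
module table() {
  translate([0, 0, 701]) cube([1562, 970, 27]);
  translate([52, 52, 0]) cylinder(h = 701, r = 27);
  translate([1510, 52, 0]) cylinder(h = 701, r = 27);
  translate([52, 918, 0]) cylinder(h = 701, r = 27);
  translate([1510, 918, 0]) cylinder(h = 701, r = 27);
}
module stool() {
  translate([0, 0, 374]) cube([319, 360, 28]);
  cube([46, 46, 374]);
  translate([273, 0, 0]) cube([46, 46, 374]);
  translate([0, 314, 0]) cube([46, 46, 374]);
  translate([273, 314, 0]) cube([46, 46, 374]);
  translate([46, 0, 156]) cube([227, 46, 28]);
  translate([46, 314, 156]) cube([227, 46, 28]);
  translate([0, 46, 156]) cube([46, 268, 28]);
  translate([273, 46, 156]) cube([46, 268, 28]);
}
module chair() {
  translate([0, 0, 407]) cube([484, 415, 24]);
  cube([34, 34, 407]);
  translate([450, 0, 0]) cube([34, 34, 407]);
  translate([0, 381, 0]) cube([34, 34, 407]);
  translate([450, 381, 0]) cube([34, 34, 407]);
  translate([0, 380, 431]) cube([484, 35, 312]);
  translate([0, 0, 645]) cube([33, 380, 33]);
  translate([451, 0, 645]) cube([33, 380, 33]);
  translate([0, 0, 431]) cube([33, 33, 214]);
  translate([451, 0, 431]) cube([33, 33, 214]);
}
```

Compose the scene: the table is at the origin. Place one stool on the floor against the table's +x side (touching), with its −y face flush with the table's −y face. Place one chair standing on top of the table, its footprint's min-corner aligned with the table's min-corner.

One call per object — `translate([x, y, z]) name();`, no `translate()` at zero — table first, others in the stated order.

table();
translate([1562, 0, 0]) stool();
translate([0, 0, 728]) chair();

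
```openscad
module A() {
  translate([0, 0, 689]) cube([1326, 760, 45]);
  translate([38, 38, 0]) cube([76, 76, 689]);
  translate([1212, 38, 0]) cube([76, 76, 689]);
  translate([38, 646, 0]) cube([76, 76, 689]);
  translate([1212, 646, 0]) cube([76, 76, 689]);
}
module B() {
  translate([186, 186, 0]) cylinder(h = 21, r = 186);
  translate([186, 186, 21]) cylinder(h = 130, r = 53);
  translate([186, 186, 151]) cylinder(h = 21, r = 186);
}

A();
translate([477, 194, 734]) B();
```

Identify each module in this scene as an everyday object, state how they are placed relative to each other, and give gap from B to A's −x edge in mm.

A is a table. B is a spool. The spool is on top of the table, centred. The gap from the spool to the table's −x edge is 477 mm.

The spool's min-x is at 477; the table's min-x is 0; gap = 477 mm.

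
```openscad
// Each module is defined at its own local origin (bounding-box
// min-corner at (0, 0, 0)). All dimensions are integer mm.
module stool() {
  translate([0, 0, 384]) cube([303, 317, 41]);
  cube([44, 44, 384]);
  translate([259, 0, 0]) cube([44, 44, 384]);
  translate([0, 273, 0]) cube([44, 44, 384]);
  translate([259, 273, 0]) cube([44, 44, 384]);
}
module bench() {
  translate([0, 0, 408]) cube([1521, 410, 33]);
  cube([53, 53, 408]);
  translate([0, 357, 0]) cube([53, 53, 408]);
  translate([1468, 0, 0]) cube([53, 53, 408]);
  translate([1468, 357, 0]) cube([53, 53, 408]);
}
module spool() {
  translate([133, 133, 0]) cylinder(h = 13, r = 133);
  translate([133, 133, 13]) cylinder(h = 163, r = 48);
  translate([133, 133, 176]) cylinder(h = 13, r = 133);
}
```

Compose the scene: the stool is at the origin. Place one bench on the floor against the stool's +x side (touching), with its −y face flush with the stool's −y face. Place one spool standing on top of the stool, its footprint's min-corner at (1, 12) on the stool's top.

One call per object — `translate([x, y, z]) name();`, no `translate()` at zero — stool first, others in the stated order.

stool();
translate([303, 0, 0]) bench();
translate([1, 12, 425]) spool();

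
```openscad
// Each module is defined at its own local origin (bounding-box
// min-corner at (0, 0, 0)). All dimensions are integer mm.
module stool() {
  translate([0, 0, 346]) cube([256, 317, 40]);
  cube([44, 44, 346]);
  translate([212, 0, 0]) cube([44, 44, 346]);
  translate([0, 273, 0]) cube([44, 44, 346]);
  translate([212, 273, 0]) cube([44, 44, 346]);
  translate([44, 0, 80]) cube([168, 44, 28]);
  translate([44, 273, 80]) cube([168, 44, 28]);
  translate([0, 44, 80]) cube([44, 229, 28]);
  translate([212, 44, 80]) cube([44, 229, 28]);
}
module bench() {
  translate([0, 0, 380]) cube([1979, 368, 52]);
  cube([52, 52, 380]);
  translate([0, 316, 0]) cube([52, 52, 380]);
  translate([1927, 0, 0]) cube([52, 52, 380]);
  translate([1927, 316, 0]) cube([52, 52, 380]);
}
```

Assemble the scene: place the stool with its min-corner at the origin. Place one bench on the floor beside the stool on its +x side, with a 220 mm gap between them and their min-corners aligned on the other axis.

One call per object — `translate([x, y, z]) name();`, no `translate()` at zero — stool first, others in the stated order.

stool();
translate([476, 0, 0]) bench();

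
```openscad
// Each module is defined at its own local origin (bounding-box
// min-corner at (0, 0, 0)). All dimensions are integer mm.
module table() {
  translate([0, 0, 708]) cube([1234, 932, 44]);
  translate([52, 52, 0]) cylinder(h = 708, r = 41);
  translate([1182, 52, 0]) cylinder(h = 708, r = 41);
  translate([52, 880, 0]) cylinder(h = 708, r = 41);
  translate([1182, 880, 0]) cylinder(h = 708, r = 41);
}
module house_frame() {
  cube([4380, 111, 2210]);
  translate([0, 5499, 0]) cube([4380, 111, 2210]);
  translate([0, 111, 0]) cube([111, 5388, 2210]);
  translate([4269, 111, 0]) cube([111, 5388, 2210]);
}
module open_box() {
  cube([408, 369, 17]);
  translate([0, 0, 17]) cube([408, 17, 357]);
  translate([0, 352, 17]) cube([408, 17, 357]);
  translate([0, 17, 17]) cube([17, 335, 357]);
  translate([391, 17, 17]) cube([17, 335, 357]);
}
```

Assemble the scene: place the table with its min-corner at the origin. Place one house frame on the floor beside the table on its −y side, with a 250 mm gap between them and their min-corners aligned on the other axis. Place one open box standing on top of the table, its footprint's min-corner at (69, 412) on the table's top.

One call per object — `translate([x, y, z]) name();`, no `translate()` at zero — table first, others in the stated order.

table();
translate([0, -5860, 0]) house_frame();
translate([69, 412, 752]) open_box();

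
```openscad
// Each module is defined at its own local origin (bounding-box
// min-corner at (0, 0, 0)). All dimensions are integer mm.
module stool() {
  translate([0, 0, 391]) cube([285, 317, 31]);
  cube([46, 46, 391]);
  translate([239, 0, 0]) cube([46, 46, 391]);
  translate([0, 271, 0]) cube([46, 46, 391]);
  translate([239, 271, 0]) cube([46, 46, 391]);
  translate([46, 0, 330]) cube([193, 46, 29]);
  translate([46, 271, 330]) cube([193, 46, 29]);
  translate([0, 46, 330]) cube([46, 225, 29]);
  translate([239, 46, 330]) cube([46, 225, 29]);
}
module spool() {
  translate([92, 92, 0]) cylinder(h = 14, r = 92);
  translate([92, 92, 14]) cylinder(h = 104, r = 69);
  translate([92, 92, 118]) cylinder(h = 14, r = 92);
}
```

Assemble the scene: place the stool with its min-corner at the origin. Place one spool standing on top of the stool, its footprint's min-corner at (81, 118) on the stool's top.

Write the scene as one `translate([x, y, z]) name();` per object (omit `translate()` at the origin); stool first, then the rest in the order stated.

stool();
translate([81, 118, 422]) spool();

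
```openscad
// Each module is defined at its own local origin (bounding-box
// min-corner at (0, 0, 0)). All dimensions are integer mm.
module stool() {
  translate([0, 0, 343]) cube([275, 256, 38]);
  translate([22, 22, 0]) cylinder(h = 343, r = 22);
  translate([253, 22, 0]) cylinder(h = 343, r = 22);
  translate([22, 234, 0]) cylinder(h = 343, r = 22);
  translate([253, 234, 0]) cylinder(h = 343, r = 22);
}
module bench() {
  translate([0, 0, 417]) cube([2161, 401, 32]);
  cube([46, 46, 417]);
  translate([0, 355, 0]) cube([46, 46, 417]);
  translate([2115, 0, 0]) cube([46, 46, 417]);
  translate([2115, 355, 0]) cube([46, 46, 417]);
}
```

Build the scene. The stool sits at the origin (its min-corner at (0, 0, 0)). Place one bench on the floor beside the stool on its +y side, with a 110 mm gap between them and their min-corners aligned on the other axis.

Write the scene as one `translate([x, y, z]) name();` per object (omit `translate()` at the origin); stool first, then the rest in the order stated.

stool();
translate([0, 366, 0]) bench();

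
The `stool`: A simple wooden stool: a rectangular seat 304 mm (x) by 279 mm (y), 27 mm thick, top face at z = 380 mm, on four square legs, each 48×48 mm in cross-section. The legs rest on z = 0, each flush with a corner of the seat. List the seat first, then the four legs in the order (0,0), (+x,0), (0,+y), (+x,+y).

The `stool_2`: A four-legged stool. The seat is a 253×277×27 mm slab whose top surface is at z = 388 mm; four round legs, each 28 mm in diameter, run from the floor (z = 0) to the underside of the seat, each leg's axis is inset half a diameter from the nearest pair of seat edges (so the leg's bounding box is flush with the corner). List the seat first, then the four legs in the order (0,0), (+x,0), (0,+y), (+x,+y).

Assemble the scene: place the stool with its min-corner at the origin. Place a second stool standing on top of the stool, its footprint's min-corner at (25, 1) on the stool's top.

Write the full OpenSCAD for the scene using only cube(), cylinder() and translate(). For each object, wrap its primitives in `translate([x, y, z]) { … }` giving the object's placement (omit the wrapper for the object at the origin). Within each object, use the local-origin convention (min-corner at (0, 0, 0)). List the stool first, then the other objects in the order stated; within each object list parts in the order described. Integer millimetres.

translate([0, 0, 353]) cube([304, 279, 27]);
cube([48, 48, 353]);
translate([256, 0, 0]) cube([48, 48, 353]);
translate([0, 231, 0]) cube([48, 48, 353]);
translate([256, 231, 0]) cube([48, 48, 353]);
translate([25, 1, 380]) {
  translate([0, 0, 361]) cube([253, 277, 27]);
  translate([14, 14, 0]) cylinder(h = 361, r = 14);
  translate([239, 14, 0]) cylinder(h = 361, r = 14);
  translate([14, 263, 0]) cylinder(h = 361, r = 14);
  translate([239, 263, 0]) cylinder(h = 361, r = 14);
}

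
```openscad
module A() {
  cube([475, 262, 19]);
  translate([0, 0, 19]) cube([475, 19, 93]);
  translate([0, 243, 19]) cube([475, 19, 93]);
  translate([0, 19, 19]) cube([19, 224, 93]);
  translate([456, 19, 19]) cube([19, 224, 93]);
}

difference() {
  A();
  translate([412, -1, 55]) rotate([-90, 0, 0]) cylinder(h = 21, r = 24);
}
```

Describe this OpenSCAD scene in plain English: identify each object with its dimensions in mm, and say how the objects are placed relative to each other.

A is an open storage box with external size 475×262×112 mm and wall thickness 19 mm (the base is also 19 mm thick). The base covers the whole footprint; the four walls stand on the base, with the y-facing walls full-width and the x-facing walls fitting between their inner faces.

The open box has a circular hole of radius 24 mm through its front wall, centred at (x = 412, z = 55).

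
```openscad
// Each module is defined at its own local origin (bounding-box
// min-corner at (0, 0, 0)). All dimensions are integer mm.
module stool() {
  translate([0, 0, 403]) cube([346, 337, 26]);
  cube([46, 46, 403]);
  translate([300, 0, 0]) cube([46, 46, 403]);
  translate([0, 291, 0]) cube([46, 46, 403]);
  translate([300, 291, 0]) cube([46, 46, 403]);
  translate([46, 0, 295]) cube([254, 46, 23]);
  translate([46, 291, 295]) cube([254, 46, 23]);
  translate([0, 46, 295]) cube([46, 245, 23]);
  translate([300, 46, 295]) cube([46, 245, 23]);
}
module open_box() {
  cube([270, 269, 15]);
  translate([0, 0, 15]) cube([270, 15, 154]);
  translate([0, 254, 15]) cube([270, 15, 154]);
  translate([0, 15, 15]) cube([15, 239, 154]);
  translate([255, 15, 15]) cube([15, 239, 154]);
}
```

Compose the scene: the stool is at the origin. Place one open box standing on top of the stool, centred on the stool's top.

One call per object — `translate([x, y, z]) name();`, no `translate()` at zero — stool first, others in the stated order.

stool();
translate([38, 34, 429]) open_box();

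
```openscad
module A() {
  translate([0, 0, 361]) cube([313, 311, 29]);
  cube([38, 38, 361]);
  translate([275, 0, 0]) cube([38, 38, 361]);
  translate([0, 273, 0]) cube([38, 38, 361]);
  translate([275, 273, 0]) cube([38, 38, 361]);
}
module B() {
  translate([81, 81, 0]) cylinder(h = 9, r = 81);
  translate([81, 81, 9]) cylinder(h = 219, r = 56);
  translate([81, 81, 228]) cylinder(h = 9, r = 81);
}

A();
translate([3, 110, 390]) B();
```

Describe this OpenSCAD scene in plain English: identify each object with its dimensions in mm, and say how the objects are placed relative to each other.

A is a four-legged stool. The seat is 313×311 mm, 29 mm thick, top at z = 390 mm. It stands on four square legs, each 38×38 mm in cross-section, from z = 0 to the seat underside, each flush with a corner of the seat.

B is a spool: two coaxial disc flanges of radius 81 mm and thickness 9 mm, joined by a core cylinder of radius 56 mm and height 219 mm. The lower flange rests on z = 0 and the three cylinders share a vertical axis.

The spool is on top of the stool.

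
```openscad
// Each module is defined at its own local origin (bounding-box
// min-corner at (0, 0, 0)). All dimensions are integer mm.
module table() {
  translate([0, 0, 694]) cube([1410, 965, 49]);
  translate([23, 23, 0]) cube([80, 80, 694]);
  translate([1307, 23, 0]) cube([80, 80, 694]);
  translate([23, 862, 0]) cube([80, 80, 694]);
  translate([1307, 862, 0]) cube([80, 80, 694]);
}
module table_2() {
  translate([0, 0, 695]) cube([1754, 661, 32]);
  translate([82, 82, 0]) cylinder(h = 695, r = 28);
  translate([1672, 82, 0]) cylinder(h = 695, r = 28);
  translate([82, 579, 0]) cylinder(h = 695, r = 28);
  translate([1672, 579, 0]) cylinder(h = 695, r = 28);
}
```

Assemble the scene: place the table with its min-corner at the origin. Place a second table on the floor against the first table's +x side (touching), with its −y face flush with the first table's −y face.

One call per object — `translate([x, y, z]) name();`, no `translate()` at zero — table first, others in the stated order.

table();
translate([1410, 0, 0]) table_2();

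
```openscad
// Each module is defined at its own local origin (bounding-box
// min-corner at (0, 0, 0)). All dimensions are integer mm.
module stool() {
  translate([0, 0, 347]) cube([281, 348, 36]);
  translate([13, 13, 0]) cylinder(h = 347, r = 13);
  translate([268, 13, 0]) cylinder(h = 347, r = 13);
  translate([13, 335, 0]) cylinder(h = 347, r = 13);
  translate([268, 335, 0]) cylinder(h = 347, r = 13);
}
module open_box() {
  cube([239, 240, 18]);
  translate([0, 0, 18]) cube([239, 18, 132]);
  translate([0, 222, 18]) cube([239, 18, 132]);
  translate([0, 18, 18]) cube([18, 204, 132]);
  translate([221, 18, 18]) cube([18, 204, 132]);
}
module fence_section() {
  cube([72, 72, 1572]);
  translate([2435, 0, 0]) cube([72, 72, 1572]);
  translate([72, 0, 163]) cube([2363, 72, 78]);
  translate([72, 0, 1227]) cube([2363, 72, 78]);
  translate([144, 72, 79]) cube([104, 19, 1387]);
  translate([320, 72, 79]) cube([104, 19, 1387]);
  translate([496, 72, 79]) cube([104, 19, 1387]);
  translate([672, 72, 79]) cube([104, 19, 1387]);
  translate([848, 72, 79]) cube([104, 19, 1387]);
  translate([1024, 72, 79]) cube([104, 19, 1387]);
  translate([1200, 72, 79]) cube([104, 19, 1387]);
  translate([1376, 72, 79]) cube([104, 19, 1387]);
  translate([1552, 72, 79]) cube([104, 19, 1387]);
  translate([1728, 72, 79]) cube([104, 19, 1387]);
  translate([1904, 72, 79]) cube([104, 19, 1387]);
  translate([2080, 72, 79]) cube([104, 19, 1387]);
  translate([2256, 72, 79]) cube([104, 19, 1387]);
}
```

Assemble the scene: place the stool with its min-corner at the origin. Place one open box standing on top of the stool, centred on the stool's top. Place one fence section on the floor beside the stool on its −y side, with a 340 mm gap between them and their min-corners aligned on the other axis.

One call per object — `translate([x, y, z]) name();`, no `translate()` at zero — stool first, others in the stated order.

stool();
translate([21, 54, 383]) open_box();
translate([0, -431, 0]) fence_section();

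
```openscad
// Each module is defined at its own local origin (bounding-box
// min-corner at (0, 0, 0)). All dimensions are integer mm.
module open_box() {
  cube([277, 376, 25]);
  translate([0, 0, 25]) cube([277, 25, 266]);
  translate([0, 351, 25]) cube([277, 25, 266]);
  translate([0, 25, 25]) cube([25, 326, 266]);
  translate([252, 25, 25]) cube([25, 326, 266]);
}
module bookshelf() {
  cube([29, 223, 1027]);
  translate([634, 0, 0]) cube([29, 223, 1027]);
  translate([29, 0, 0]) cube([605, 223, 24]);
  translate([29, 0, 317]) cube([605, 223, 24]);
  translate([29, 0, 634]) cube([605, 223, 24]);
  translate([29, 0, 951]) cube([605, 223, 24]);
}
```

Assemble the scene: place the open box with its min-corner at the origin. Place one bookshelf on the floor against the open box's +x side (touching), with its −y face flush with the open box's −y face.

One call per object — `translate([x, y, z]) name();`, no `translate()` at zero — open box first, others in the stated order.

open_box();
translate([277, 0, 0]) bookshelf();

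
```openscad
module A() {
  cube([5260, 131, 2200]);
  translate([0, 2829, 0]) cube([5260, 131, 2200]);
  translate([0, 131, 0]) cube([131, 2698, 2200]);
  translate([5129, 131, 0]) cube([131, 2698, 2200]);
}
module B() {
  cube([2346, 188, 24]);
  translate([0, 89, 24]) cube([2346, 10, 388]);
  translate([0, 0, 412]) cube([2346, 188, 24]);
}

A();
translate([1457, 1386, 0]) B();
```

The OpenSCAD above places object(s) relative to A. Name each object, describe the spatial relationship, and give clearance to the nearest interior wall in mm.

A is a house frame. B is an I-beam. The I-beam sits inside the house frame, centred. The clearance to the nearest interior wall is 1255 mm.

Clearances: x = 1326, y = 1255; minimum 1255 mm.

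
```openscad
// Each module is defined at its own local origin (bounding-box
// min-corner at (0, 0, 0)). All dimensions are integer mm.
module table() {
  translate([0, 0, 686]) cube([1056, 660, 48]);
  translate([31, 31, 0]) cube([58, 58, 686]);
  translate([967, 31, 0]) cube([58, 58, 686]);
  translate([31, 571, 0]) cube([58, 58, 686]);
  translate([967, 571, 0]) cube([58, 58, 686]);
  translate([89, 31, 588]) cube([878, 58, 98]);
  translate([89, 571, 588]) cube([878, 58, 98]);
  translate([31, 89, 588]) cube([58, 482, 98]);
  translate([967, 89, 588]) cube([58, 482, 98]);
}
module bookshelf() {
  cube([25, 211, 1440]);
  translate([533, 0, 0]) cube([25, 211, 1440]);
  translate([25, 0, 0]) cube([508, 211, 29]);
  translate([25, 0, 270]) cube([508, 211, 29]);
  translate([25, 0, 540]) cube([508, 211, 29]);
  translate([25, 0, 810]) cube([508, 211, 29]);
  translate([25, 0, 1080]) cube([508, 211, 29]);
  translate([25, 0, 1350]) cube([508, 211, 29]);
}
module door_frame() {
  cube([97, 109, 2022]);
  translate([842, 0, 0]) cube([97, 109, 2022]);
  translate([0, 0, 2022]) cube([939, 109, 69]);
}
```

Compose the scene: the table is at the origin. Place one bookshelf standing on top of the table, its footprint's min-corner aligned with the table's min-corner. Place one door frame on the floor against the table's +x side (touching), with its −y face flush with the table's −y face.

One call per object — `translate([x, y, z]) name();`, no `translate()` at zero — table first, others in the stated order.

table();
translate([0, 0, 734]) bookshelf();
translate([1056, 0, 0]) door_frame();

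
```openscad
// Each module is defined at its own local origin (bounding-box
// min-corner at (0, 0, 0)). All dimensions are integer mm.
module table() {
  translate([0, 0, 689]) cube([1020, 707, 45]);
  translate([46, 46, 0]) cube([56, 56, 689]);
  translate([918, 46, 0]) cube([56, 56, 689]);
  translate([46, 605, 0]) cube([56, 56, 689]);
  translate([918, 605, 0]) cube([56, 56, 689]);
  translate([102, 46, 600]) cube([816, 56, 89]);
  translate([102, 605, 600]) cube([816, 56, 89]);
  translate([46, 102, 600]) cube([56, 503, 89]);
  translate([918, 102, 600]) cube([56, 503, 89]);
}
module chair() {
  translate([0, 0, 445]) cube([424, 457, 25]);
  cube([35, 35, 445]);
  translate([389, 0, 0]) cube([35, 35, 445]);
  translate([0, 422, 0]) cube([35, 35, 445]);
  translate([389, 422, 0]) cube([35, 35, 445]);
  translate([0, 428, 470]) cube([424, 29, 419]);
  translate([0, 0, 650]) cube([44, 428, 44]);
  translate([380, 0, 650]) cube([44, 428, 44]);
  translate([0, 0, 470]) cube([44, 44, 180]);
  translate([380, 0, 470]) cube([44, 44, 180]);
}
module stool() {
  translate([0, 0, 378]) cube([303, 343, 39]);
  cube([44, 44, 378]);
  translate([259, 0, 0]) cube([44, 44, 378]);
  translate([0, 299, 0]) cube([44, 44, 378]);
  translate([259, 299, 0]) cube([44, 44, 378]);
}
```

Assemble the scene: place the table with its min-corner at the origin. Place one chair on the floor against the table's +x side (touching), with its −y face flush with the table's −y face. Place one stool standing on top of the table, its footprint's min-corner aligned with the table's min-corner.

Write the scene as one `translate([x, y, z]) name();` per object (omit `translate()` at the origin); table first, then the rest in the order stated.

table();
translate([1020, 0, 0]) chair();
translate([0, 0, 734]) stool();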